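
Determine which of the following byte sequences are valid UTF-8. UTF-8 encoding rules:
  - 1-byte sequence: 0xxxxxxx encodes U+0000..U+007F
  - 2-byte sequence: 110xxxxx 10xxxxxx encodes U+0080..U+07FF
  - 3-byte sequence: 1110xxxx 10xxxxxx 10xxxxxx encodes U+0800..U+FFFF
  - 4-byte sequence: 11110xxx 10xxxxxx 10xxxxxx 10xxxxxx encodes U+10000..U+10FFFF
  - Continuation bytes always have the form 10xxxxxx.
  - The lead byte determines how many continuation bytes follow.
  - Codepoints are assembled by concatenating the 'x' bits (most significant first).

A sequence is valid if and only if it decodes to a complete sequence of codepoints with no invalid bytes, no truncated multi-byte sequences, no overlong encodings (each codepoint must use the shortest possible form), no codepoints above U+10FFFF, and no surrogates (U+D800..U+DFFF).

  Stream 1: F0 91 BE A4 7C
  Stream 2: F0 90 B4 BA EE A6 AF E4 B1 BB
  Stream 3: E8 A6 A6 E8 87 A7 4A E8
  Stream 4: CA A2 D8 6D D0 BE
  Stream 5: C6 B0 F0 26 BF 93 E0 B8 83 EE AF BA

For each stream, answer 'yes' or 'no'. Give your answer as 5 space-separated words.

Answer: yes yes no no no

Derivation:
Stream 1: decodes cleanly. VALID
Stream 2: decodes cleanly. VALID
Stream 3: error at byte offset 8. INVALID
Stream 4: error at byte offset 3. INVALID
Stream 5: error at byte offset 3. INVALID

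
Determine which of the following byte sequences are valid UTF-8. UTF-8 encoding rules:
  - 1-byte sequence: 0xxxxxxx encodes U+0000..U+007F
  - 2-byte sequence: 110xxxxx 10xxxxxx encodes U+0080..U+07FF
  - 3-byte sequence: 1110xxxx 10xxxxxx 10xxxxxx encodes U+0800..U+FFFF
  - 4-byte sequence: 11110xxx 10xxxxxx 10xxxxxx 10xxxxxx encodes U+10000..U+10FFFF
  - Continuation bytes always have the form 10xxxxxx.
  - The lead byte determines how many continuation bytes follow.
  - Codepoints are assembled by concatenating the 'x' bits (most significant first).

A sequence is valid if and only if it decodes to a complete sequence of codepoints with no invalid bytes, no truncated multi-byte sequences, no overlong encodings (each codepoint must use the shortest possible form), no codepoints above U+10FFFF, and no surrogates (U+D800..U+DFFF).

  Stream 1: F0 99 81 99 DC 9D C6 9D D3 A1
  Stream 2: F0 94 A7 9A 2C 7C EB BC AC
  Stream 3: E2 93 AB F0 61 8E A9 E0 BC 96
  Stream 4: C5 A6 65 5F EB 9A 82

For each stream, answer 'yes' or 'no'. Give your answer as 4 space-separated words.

Answer: yes yes no yes

Derivation:
Stream 1: decodes cleanly. VALID
Stream 2: decodes cleanly. VALID
Stream 3: error at byte offset 4. INVALID
Stream 4: decodes cleanly. VALID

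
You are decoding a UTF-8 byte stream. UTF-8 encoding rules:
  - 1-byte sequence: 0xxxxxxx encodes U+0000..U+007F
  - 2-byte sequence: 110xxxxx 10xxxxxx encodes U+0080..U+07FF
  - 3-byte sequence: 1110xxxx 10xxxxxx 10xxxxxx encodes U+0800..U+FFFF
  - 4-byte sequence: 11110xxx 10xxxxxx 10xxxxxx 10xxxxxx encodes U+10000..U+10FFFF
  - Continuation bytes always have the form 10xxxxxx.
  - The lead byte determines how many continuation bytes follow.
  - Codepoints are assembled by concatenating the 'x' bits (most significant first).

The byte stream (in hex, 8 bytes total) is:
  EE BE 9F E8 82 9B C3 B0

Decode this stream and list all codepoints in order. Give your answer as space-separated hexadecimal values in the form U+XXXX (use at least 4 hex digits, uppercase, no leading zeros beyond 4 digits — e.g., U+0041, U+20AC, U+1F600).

Answer: U+EF9F U+809B U+00F0

Derivation:
Byte[0]=EE: 3-byte lead, need 2 cont bytes. acc=0xE
Byte[1]=BE: continuation. acc=(acc<<6)|0x3E=0x3BE
Byte[2]=9F: continuation. acc=(acc<<6)|0x1F=0xEF9F
Completed: cp=U+EF9F (starts at byte 0)
Byte[3]=E8: 3-byte lead, need 2 cont bytes. acc=0x8
Byte[4]=82: continuation. acc=(acc<<6)|0x02=0x202
Byte[5]=9B: continuation. acc=(acc<<6)|0x1B=0x809B
Completed: cp=U+809B (starts at byte 3)
Byte[6]=C3: 2-byte lead, need 1 cont bytes. acc=0x3
Byte[7]=B0: continuation. acc=(acc<<6)|0x30=0xF0
Completed: cp=U+00F0 (starts at byte 6)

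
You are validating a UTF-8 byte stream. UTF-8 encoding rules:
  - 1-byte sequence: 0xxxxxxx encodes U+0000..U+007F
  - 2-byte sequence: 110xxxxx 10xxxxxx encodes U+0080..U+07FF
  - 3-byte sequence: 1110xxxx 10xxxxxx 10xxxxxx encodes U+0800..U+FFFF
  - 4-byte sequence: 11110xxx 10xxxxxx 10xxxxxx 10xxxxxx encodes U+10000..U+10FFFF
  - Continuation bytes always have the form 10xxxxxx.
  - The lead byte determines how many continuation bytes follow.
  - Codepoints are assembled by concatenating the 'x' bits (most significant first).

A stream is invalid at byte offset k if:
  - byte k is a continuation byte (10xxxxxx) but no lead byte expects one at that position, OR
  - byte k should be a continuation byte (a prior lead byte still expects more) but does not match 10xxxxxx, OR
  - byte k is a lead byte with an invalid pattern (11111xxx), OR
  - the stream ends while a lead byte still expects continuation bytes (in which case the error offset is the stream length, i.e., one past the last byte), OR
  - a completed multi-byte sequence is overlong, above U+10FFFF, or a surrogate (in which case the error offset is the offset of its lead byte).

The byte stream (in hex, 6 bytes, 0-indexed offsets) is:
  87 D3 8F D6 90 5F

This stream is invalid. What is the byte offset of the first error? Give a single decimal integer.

Answer: 0

Derivation:
Byte[0]=87: INVALID lead byte (not 0xxx/110x/1110/11110)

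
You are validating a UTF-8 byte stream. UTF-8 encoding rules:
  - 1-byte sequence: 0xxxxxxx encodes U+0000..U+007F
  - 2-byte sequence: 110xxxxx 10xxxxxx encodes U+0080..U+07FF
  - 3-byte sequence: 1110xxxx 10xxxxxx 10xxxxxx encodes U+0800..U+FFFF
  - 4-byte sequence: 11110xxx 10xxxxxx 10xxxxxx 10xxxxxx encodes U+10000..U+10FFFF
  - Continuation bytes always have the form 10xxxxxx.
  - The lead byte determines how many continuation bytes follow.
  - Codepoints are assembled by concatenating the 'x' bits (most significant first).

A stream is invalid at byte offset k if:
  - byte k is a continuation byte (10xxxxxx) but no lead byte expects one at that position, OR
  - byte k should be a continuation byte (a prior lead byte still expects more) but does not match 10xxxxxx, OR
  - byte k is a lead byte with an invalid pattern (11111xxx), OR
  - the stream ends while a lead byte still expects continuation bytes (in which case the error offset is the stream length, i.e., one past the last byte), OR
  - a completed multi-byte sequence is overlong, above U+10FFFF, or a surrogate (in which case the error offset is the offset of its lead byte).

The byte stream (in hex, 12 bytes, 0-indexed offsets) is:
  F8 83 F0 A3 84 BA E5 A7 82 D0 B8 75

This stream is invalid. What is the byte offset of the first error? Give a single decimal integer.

Answer: 0

Derivation:
Byte[0]=F8: INVALID lead byte (not 0xxx/110x/1110/11110)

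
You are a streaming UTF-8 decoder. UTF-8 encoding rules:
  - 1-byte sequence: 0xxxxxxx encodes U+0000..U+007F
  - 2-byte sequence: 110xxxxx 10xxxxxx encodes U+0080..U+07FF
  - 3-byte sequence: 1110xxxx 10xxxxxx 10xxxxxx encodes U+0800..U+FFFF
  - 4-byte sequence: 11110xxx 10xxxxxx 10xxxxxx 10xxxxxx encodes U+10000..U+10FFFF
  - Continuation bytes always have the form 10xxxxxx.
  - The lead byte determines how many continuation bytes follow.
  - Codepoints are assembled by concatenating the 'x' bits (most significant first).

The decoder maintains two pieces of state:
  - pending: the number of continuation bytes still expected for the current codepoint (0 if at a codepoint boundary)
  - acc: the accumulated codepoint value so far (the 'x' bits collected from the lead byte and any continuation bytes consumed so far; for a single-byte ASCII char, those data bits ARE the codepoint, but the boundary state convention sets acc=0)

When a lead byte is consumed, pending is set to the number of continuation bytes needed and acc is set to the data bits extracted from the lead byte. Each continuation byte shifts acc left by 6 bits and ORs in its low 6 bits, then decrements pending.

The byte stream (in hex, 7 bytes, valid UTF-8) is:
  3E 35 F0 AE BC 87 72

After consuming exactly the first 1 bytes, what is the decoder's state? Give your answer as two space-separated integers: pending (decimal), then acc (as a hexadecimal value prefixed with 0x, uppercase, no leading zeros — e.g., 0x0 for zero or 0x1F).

Byte[0]=3E: 1-byte. pending=0, acc=0x0

Answer: 0 0x0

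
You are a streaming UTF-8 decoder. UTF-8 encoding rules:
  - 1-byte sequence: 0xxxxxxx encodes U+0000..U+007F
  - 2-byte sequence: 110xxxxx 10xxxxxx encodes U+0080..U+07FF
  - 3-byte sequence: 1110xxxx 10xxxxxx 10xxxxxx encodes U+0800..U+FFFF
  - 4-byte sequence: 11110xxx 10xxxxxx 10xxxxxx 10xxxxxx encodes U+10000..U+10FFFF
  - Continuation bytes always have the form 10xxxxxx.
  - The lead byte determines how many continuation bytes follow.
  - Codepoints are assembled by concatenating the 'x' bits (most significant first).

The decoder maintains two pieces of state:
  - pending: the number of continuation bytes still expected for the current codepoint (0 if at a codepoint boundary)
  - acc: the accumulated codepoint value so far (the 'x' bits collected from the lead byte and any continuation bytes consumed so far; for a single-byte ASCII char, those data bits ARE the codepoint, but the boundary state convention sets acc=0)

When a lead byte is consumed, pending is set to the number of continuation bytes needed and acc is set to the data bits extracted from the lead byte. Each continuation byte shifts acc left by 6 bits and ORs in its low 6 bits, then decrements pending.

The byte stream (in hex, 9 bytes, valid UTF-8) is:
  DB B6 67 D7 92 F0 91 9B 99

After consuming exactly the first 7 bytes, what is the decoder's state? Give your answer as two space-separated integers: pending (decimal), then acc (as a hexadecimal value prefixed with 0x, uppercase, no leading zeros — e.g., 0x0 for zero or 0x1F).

Byte[0]=DB: 2-byte lead. pending=1, acc=0x1B
Byte[1]=B6: continuation. acc=(acc<<6)|0x36=0x6F6, pending=0
Byte[2]=67: 1-byte. pending=0, acc=0x0
Byte[3]=D7: 2-byte lead. pending=1, acc=0x17
Byte[4]=92: continuation. acc=(acc<<6)|0x12=0x5D2, pending=0
Byte[5]=F0: 4-byte lead. pending=3, acc=0x0
Byte[6]=91: continuation. acc=(acc<<6)|0x11=0x11, pending=2

Answer: 2 0x11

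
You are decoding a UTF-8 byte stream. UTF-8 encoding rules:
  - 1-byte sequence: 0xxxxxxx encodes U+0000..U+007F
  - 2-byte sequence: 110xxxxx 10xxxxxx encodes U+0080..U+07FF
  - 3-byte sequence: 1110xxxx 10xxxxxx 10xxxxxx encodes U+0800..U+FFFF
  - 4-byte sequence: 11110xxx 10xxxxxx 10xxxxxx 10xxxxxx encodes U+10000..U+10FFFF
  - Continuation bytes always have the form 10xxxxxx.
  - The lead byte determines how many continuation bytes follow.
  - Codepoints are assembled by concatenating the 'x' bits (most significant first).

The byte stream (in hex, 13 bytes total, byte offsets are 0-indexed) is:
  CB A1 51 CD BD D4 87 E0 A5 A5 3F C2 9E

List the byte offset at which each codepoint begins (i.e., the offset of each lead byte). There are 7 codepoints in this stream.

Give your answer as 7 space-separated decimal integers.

Byte[0]=CB: 2-byte lead, need 1 cont bytes. acc=0xB
Byte[1]=A1: continuation. acc=(acc<<6)|0x21=0x2E1
Completed: cp=U+02E1 (starts at byte 0)
Byte[2]=51: 1-byte ASCII. cp=U+0051
Byte[3]=CD: 2-byte lead, need 1 cont bytes. acc=0xD
Byte[4]=BD: continuation. acc=(acc<<6)|0x3D=0x37D
Completed: cp=U+037D (starts at byte 3)
Byte[5]=D4: 2-byte lead, need 1 cont bytes. acc=0x14
Byte[6]=87: continuation. acc=(acc<<6)|0x07=0x507
Completed: cp=U+0507 (starts at byte 5)
Byte[7]=E0: 3-byte lead, need 2 cont bytes. acc=0x0
Byte[8]=A5: continuation. acc=(acc<<6)|0x25=0x25
Byte[9]=A5: continuation. acc=(acc<<6)|0x25=0x965
Completed: cp=U+0965 (starts at byte 7)
Byte[10]=3F: 1-byte ASCII. cp=U+003F
Byte[11]=C2: 2-byte lead, need 1 cont bytes. acc=0x2
Byte[12]=9E: continuation. acc=(acc<<6)|0x1E=0x9E
Completed: cp=U+009E (starts at byte 11)

Answer: 0 2 3 5 7 10 11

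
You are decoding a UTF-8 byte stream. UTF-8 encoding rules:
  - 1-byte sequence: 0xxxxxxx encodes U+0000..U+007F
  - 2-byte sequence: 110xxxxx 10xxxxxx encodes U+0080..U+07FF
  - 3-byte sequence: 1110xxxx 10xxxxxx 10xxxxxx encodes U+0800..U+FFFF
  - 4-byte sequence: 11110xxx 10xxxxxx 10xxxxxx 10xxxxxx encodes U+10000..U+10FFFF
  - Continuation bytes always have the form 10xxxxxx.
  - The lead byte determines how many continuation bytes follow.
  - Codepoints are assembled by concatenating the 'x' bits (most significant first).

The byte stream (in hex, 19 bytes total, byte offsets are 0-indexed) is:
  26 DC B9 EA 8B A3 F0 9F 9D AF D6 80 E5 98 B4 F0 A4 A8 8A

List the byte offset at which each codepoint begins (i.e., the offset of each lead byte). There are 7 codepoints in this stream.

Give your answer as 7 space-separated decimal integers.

Byte[0]=26: 1-byte ASCII. cp=U+0026
Byte[1]=DC: 2-byte lead, need 1 cont bytes. acc=0x1C
Byte[2]=B9: continuation. acc=(acc<<6)|0x39=0x739
Completed: cp=U+0739 (starts at byte 1)
Byte[3]=EA: 3-byte lead, need 2 cont bytes. acc=0xA
Byte[4]=8B: continuation. acc=(acc<<6)|0x0B=0x28B
Byte[5]=A3: continuation. acc=(acc<<6)|0x23=0xA2E3
Completed: cp=U+A2E3 (starts at byte 3)
Byte[6]=F0: 4-byte lead, need 3 cont bytes. acc=0x0
Byte[7]=9F: continuation. acc=(acc<<6)|0x1F=0x1F
Byte[8]=9D: continuation. acc=(acc<<6)|0x1D=0x7DD
Byte[9]=AF: continuation. acc=(acc<<6)|0x2F=0x1F76F
Completed: cp=U+1F76F (starts at byte 6)
Byte[10]=D6: 2-byte lead, need 1 cont bytes. acc=0x16
Byte[11]=80: continuation. acc=(acc<<6)|0x00=0x580
Completed: cp=U+0580 (starts at byte 10)
Byte[12]=E5: 3-byte lead, need 2 cont bytes. acc=0x5
Byte[13]=98: continuation. acc=(acc<<6)|0x18=0x158
Byte[14]=B4: continuation. acc=(acc<<6)|0x34=0x5634
Completed: cp=U+5634 (starts at byte 12)
Byte[15]=F0: 4-byte lead, need 3 cont bytes. acc=0x0
Byte[16]=A4: continuation. acc=(acc<<6)|0x24=0x24
Byte[17]=A8: continuation. acc=(acc<<6)|0x28=0x928
Byte[18]=8A: continuation. acc=(acc<<6)|0x0A=0x24A0A
Completed: cp=U+24A0A (starts at byte 15)

Answer: 0 1 3 6 10 12 15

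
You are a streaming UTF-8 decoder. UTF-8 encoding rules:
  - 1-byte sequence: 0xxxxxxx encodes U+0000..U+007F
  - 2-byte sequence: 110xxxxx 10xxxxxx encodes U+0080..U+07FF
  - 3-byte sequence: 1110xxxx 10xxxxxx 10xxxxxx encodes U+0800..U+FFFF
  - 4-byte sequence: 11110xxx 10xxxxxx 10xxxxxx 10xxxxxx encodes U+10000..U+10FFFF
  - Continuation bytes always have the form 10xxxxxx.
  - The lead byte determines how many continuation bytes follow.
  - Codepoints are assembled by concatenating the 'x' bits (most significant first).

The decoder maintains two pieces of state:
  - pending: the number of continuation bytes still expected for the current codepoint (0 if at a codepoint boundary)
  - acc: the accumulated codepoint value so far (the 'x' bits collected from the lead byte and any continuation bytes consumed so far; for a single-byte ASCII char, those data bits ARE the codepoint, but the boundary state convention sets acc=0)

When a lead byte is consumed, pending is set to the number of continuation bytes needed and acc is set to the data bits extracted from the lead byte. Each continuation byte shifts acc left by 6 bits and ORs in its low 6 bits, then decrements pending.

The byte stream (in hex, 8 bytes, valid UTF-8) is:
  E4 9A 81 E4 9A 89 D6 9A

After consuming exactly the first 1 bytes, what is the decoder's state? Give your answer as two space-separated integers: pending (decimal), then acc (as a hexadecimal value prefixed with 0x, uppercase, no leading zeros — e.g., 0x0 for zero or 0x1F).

Byte[0]=E4: 3-byte lead. pending=2, acc=0x4

Answer: 2 0x4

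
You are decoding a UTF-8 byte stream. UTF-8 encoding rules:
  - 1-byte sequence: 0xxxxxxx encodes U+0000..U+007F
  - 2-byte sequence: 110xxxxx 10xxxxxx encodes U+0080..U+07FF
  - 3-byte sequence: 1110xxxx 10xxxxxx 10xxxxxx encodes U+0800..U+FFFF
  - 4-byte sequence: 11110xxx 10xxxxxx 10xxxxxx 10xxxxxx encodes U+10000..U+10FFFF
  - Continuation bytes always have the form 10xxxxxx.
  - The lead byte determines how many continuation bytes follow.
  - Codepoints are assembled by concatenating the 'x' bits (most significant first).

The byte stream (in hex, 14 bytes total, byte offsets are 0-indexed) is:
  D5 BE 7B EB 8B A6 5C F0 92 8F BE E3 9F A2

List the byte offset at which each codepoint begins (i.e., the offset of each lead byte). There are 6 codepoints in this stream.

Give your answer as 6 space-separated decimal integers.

Answer: 0 2 3 6 7 11

Derivation:
Byte[0]=D5: 2-byte lead, need 1 cont bytes. acc=0x15
Byte[1]=BE: continuation. acc=(acc<<6)|0x3E=0x57E
Completed: cp=U+057E (starts at byte 0)
Byte[2]=7B: 1-byte ASCII. cp=U+007B
Byte[3]=EB: 3-byte lead, need 2 cont bytes. acc=0xB
Byte[4]=8B: continuation. acc=(acc<<6)|0x0B=0x2CB
Byte[5]=A6: continuation. acc=(acc<<6)|0x26=0xB2E6
Completed: cp=U+B2E6 (starts at byte 3)
Byte[6]=5C: 1-byte ASCII. cp=U+005C
Byte[7]=F0: 4-byte lead, need 3 cont bytes. acc=0x0
Byte[8]=92: continuation. acc=(acc<<6)|0x12=0x12
Byte[9]=8F: continuation. acc=(acc<<6)|0x0F=0x48F
Byte[10]=BE: continuation. acc=(acc<<6)|0x3E=0x123FE
Completed: cp=U+123FE (starts at byte 7)
Byte[11]=E3: 3-byte lead, need 2 cont bytes. acc=0x3
Byte[12]=9F: continuation. acc=(acc<<6)|0x1F=0xDF
Byte[13]=A2: continuation. acc=(acc<<6)|0x22=0x37E2
Completed: cp=U+37E2 (starts at byte 11)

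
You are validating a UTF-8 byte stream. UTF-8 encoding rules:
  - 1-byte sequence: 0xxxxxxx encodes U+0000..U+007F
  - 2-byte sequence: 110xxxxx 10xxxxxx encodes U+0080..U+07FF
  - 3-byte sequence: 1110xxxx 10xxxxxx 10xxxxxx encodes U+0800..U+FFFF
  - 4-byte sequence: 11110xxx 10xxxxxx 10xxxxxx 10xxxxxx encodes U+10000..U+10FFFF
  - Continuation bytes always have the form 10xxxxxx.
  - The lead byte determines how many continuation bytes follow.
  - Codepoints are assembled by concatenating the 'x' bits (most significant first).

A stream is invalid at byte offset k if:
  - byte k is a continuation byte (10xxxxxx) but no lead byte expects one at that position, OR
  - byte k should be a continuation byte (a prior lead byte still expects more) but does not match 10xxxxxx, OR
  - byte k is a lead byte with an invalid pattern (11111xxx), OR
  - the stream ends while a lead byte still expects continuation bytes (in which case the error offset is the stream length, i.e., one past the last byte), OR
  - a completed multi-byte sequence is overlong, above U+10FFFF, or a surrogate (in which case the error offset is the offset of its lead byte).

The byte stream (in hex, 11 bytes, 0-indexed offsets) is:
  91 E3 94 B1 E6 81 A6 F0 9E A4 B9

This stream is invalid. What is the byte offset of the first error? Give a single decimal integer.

Answer: 0

Derivation:
Byte[0]=91: INVALID lead byte (not 0xxx/110x/1110/11110)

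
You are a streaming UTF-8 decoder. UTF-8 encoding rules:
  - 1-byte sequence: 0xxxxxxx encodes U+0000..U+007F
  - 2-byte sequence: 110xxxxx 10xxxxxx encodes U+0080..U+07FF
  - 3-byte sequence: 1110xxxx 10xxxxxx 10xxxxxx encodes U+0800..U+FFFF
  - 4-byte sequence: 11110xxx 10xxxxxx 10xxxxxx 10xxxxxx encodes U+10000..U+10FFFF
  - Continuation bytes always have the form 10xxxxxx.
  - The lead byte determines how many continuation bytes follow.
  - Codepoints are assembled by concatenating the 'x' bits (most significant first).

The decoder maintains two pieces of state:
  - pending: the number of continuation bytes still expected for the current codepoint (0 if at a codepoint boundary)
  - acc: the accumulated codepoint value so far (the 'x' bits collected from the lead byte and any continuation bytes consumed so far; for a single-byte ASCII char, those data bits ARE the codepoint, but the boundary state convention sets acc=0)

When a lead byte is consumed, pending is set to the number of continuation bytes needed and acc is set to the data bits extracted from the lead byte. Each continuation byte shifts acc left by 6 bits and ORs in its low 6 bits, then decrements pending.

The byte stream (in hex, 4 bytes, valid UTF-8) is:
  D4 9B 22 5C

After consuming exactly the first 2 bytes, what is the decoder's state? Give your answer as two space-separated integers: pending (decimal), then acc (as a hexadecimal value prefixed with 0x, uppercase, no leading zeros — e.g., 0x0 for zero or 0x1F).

Answer: 0 0x51B

Derivation:
Byte[0]=D4: 2-byte lead. pending=1, acc=0x14
Byte[1]=9B: continuation. acc=(acc<<6)|0x1B=0x51B, pending=0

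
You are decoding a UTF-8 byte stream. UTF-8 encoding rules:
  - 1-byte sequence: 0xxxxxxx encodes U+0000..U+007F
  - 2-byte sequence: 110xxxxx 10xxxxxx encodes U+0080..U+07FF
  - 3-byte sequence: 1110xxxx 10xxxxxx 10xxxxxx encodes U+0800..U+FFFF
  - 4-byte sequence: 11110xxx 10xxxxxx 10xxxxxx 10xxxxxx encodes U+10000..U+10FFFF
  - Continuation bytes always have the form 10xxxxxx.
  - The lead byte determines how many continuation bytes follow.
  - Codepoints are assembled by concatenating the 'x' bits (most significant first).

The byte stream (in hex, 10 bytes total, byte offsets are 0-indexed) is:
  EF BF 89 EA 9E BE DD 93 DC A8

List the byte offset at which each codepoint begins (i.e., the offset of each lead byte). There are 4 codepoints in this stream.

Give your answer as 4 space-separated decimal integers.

Answer: 0 3 6 8

Derivation:
Byte[0]=EF: 3-byte lead, need 2 cont bytes. acc=0xF
Byte[1]=BF: continuation. acc=(acc<<6)|0x3F=0x3FF
Byte[2]=89: continuation. acc=(acc<<6)|0x09=0xFFC9
Completed: cp=U+FFC9 (starts at byte 0)
Byte[3]=EA: 3-byte lead, need 2 cont bytes. acc=0xA
Byte[4]=9E: continuation. acc=(acc<<6)|0x1E=0x29E
Byte[5]=BE: continuation. acc=(acc<<6)|0x3E=0xA7BE
Completed: cp=U+A7BE (starts at byte 3)
Byte[6]=DD: 2-byte lead, need 1 cont bytes. acc=0x1D
Byte[7]=93: continuation. acc=(acc<<6)|0x13=0x753
Completed: cp=U+0753 (starts at byte 6)
Byte[8]=DC: 2-byte lead, need 1 cont bytes. acc=0x1C
Byte[9]=A8: continuation. acc=(acc<<6)|0x28=0x728
Completed: cp=U+0728 (starts at byte 8)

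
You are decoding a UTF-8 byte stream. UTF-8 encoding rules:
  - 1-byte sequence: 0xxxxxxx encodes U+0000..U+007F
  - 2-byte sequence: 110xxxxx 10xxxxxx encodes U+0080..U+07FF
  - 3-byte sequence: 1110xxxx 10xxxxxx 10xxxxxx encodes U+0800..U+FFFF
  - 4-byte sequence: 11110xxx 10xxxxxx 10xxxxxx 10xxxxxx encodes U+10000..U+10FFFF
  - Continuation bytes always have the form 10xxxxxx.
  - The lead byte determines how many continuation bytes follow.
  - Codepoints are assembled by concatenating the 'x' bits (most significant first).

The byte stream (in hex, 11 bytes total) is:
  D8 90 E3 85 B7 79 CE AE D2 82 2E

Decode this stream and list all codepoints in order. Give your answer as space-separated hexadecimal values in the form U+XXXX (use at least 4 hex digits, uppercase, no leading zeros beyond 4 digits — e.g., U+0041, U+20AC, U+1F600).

Answer: U+0610 U+3177 U+0079 U+03AE U+0482 U+002E

Derivation:
Byte[0]=D8: 2-byte lead, need 1 cont bytes. acc=0x18
Byte[1]=90: continuation. acc=(acc<<6)|0x10=0x610
Completed: cp=U+0610 (starts at byte 0)
Byte[2]=E3: 3-byte lead, need 2 cont bytes. acc=0x3
Byte[3]=85: continuation. acc=(acc<<6)|0x05=0xC5
Byte[4]=B7: continuation. acc=(acc<<6)|0x37=0x3177
Completed: cp=U+3177 (starts at byte 2)
Byte[5]=79: 1-byte ASCII. cp=U+0079
Byte[6]=CE: 2-byte lead, need 1 cont bytes. acc=0xE
Byte[7]=AE: continuation. acc=(acc<<6)|0x2E=0x3AE
Completed: cp=U+03AE (starts at byte 6)
Byte[8]=D2: 2-byte lead, need 1 cont bytes. acc=0x12
Byte[9]=82: continuation. acc=(acc<<6)|0x02=0x482
Completed: cp=U+0482 (starts at byte 8)
Byte[10]=2E: 1-byte ASCII. cp=U+002E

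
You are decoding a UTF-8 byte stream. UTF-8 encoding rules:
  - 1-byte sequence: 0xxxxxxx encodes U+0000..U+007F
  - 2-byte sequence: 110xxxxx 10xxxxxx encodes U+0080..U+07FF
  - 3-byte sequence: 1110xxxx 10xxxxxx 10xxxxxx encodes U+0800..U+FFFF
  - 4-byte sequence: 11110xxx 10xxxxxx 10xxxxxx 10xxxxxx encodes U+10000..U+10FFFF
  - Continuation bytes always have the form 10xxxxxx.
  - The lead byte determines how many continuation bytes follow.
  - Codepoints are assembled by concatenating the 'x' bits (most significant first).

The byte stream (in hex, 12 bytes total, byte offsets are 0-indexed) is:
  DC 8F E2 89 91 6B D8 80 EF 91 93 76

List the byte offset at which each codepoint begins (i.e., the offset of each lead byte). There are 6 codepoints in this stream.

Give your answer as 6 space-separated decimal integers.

Byte[0]=DC: 2-byte lead, need 1 cont bytes. acc=0x1C
Byte[1]=8F: continuation. acc=(acc<<6)|0x0F=0x70F
Completed: cp=U+070F (starts at byte 0)
Byte[2]=E2: 3-byte lead, need 2 cont bytes. acc=0x2
Byte[3]=89: continuation. acc=(acc<<6)|0x09=0x89
Byte[4]=91: continuation. acc=(acc<<6)|0x11=0x2251
Completed: cp=U+2251 (starts at byte 2)
Byte[5]=6B: 1-byte ASCII. cp=U+006B
Byte[6]=D8: 2-byte lead, need 1 cont bytes. acc=0x18
Byte[7]=80: continuation. acc=(acc<<6)|0x00=0x600
Completed: cp=U+0600 (starts at byte 6)
Byte[8]=EF: 3-byte lead, need 2 cont bytes. acc=0xF
Byte[9]=91: continuation. acc=(acc<<6)|0x11=0x3D1
Byte[10]=93: continuation. acc=(acc<<6)|0x13=0xF453
Completed: cp=U+F453 (starts at byte 8)
Byte[11]=76: 1-byte ASCII. cp=U+0076

Answer: 0 2 5 6 8 11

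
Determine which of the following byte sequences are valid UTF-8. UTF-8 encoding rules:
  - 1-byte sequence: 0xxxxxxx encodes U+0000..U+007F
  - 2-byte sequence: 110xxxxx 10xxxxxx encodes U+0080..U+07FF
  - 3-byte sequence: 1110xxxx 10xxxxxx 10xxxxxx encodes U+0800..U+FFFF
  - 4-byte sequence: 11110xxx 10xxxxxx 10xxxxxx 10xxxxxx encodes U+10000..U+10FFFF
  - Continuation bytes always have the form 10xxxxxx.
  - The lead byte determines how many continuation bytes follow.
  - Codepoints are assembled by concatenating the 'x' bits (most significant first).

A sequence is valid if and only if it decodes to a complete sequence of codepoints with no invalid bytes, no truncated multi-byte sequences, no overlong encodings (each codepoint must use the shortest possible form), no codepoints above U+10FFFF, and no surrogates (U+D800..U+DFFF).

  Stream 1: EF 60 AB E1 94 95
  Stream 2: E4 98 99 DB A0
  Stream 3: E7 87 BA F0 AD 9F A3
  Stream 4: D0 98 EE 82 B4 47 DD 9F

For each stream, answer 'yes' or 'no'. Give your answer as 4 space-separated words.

Stream 1: error at byte offset 1. INVALID
Stream 2: decodes cleanly. VALID
Stream 3: decodes cleanly. VALID
Stream 4: decodes cleanly. VALID

Answer: no yes yes yes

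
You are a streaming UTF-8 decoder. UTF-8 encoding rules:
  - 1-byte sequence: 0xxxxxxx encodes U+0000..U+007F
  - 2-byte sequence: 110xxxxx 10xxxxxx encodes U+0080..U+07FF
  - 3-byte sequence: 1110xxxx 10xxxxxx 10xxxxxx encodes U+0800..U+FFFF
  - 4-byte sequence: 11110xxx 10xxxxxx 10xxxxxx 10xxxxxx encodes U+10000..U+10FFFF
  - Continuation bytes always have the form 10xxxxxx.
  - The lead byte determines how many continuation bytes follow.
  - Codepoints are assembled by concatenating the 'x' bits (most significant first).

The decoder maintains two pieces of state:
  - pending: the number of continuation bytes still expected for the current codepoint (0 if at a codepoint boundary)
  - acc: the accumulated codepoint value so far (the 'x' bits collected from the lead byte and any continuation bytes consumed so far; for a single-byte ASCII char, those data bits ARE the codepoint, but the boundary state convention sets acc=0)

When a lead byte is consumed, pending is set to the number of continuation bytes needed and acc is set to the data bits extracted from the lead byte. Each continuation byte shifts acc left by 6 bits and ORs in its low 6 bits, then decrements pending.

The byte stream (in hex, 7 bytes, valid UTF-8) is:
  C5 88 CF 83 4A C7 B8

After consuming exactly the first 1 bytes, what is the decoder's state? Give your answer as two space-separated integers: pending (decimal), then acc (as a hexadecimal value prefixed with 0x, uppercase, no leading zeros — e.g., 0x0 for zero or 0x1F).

Byte[0]=C5: 2-byte lead. pending=1, acc=0x5

Answer: 1 0x5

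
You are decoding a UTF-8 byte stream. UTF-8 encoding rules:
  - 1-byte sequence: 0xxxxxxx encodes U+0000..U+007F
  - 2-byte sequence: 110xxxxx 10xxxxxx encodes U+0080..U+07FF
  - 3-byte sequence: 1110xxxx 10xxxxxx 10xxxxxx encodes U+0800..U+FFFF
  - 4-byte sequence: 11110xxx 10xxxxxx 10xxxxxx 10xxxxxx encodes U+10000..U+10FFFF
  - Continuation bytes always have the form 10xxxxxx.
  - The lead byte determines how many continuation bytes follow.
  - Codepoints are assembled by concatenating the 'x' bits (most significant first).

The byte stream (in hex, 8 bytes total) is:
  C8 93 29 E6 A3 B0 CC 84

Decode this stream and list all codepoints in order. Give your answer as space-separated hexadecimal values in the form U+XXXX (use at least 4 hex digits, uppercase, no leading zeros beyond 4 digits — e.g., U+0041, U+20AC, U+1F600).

Byte[0]=C8: 2-byte lead, need 1 cont bytes. acc=0x8
Byte[1]=93: continuation. acc=(acc<<6)|0x13=0x213
Completed: cp=U+0213 (starts at byte 0)
Byte[2]=29: 1-byte ASCII. cp=U+0029
Byte[3]=E6: 3-byte lead, need 2 cont bytes. acc=0x6
Byte[4]=A3: continuation. acc=(acc<<6)|0x23=0x1A3
Byte[5]=B0: continuation. acc=(acc<<6)|0x30=0x68F0
Completed: cp=U+68F0 (starts at byte 3)
Byte[6]=CC: 2-byte lead, need 1 cont bytes. acc=0xC
Byte[7]=84: continuation. acc=(acc<<6)|0x04=0x304
Completed: cp=U+0304 (starts at byte 6)

Answer: U+0213 U+0029 U+68F0 U+0304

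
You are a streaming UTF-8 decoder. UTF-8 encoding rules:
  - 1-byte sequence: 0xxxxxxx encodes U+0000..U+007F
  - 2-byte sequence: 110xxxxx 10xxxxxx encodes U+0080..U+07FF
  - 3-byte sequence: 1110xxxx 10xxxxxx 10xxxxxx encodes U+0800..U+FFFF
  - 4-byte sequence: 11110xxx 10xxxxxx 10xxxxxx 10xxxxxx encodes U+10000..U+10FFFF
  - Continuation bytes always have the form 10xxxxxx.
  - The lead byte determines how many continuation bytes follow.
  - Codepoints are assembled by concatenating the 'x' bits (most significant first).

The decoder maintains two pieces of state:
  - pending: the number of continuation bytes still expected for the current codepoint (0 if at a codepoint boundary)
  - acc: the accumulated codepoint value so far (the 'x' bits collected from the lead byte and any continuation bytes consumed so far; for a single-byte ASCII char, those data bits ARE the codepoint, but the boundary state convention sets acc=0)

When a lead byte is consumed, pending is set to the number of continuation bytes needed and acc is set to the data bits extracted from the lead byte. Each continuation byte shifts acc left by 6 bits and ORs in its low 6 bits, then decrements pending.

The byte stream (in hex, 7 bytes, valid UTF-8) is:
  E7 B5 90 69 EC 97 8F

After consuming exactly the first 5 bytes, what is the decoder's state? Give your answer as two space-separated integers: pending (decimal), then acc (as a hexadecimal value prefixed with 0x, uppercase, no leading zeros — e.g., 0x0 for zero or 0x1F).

Answer: 2 0xC

Derivation:
Byte[0]=E7: 3-byte lead. pending=2, acc=0x7
Byte[1]=B5: continuation. acc=(acc<<6)|0x35=0x1F5, pending=1
Byte[2]=90: continuation. acc=(acc<<6)|0x10=0x7D50, pending=0
Byte[3]=69: 1-byte. pending=0, acc=0x0
Byte[4]=EC: 3-byte lead. pending=2, acc=0xC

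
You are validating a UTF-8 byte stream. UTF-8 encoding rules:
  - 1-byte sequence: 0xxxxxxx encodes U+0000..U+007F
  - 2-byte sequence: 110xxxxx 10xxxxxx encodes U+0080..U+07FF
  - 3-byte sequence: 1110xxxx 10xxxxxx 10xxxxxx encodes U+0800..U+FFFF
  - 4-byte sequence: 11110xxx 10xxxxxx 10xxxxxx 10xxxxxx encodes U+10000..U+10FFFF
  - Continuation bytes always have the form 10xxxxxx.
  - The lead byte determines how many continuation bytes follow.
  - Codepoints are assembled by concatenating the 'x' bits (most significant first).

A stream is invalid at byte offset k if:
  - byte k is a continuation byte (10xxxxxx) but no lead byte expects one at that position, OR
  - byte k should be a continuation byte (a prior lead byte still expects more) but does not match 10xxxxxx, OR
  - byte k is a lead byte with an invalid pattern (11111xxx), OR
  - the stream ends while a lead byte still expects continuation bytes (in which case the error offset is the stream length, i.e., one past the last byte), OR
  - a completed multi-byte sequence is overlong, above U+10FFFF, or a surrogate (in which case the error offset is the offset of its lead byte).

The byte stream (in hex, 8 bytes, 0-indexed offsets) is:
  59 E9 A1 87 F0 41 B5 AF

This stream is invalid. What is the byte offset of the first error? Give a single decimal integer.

Byte[0]=59: 1-byte ASCII. cp=U+0059
Byte[1]=E9: 3-byte lead, need 2 cont bytes. acc=0x9
Byte[2]=A1: continuation. acc=(acc<<6)|0x21=0x261
Byte[3]=87: continuation. acc=(acc<<6)|0x07=0x9847
Completed: cp=U+9847 (starts at byte 1)
Byte[4]=F0: 4-byte lead, need 3 cont bytes. acc=0x0
Byte[5]=41: expected 10xxxxxx continuation. INVALID

Answer: 5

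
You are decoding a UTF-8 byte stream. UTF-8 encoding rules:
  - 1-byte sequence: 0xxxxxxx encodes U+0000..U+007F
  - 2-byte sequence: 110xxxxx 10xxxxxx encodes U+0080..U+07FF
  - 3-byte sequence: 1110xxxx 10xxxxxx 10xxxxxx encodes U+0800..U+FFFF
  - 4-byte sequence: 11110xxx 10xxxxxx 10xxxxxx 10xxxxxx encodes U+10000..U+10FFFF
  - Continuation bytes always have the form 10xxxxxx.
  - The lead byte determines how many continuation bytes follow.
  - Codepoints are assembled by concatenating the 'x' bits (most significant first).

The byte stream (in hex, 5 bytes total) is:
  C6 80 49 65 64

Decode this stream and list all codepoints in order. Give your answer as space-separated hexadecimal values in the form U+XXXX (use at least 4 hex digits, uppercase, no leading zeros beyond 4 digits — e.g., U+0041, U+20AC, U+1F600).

Byte[0]=C6: 2-byte lead, need 1 cont bytes. acc=0x6
Byte[1]=80: continuation. acc=(acc<<6)|0x00=0x180
Completed: cp=U+0180 (starts at byte 0)
Byte[2]=49: 1-byte ASCII. cp=U+0049
Byte[3]=65: 1-byte ASCII. cp=U+0065
Byte[4]=64: 1-byte ASCII. cp=U+0064

Answer: U+0180 U+0049 U+0065 U+0064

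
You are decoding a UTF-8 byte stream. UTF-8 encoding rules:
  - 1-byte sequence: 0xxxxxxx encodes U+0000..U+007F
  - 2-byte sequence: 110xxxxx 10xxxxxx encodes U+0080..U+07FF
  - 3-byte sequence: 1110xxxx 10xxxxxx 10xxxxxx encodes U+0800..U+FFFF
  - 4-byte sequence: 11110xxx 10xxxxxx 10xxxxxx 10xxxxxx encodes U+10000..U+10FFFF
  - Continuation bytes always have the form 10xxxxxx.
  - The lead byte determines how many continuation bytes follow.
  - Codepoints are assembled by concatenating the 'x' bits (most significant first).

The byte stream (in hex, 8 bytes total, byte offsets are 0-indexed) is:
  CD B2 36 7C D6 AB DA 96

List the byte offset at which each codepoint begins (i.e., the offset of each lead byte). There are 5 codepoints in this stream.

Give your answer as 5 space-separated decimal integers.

Byte[0]=CD: 2-byte lead, need 1 cont bytes. acc=0xD
Byte[1]=B2: continuation. acc=(acc<<6)|0x32=0x372
Completed: cp=U+0372 (starts at byte 0)
Byte[2]=36: 1-byte ASCII. cp=U+0036
Byte[3]=7C: 1-byte ASCII. cp=U+007C
Byte[4]=D6: 2-byte lead, need 1 cont bytes. acc=0x16
Byte[5]=AB: continuation. acc=(acc<<6)|0x2B=0x5AB
Completed: cp=U+05AB (starts at byte 4)
Byte[6]=DA: 2-byte lead, need 1 cont bytes. acc=0x1A
Byte[7]=96: continuation. acc=(acc<<6)|0x16=0x696
Completed: cp=U+0696 (starts at byte 6)

Answer: 0 2 3 4 6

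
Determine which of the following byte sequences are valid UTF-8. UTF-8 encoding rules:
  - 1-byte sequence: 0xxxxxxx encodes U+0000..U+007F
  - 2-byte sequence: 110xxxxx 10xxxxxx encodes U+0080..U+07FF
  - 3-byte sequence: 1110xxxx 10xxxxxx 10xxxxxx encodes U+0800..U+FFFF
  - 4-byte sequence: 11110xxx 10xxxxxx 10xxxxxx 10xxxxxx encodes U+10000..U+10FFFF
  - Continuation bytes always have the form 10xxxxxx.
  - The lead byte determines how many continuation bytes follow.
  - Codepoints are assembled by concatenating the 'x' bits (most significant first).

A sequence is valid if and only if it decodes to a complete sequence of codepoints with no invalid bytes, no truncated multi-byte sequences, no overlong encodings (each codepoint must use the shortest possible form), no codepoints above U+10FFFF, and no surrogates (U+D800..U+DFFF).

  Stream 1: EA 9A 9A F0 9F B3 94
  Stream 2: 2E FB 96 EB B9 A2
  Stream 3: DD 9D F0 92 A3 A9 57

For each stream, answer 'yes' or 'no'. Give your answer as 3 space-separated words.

Answer: yes no yes

Derivation:
Stream 1: decodes cleanly. VALID
Stream 2: error at byte offset 1. INVALID
Stream 3: decodes cleanly. VALID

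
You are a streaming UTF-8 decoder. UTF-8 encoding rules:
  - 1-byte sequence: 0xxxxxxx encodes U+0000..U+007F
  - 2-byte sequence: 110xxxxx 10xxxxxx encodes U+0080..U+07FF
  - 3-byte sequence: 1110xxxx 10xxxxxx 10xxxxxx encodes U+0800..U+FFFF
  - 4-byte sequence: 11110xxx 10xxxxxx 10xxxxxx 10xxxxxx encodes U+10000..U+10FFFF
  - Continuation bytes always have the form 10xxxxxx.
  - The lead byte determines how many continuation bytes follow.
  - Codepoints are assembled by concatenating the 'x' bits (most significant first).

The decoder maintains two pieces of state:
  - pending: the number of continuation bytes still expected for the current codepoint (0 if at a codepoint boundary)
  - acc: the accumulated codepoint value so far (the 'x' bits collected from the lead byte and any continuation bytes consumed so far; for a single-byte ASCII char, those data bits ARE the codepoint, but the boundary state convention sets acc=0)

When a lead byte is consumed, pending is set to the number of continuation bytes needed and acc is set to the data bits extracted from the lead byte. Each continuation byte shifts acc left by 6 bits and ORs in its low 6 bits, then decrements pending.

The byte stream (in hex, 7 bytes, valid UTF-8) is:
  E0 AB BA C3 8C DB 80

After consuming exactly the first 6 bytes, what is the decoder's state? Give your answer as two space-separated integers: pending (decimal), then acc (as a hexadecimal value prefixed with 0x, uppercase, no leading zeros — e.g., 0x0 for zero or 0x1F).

Answer: 1 0x1B

Derivation:
Byte[0]=E0: 3-byte lead. pending=2, acc=0x0
Byte[1]=AB: continuation. acc=(acc<<6)|0x2B=0x2B, pending=1
Byte[2]=BA: continuation. acc=(acc<<6)|0x3A=0xAFA, pending=0
Byte[3]=C3: 2-byte lead. pending=1, acc=0x3
Byte[4]=8C: continuation. acc=(acc<<6)|0x0C=0xCC, pending=0
Byte[5]=DB: 2-byte lead. pending=1, acc=0x1B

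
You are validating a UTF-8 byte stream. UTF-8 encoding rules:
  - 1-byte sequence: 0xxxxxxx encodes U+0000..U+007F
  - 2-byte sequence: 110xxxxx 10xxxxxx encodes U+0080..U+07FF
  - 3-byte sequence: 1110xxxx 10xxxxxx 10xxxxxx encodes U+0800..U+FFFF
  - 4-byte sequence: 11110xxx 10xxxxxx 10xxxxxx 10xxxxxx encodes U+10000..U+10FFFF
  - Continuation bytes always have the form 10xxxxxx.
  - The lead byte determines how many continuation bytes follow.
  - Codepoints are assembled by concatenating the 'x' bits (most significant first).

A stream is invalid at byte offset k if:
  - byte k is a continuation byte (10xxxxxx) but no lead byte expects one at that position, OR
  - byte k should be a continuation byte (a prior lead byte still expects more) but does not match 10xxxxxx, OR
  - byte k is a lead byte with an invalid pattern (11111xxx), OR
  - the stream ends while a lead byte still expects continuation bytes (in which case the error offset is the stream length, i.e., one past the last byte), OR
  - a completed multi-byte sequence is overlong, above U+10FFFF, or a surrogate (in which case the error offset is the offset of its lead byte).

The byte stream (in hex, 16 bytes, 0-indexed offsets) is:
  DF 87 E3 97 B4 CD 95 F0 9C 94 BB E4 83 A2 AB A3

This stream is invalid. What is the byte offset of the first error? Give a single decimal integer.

Answer: 14

Derivation:
Byte[0]=DF: 2-byte lead, need 1 cont bytes. acc=0x1F
Byte[1]=87: continuation. acc=(acc<<6)|0x07=0x7C7
Completed: cp=U+07C7 (starts at byte 0)
Byte[2]=E3: 3-byte lead, need 2 cont bytes. acc=0x3
Byte[3]=97: continuation. acc=(acc<<6)|0x17=0xD7
Byte[4]=B4: continuation. acc=(acc<<6)|0x34=0x35F4
Completed: cp=U+35F4 (starts at byte 2)
Byte[5]=CD: 2-byte lead, need 1 cont bytes. acc=0xD
Byte[6]=95: continuation. acc=(acc<<6)|0x15=0x355
Completed: cp=U+0355 (starts at byte 5)
Byte[7]=F0: 4-byte lead, need 3 cont bytes. acc=0x0
Byte[8]=9C: continuation. acc=(acc<<6)|0x1C=0x1C
Byte[9]=94: continuation. acc=(acc<<6)|0x14=0x714
Byte[10]=BB: continuation. acc=(acc<<6)|0x3B=0x1C53B
Completed: cp=U+1C53B (starts at byte 7)
Byte[11]=E4: 3-byte lead, need 2 cont bytes. acc=0x4
Byte[12]=83: continuation. acc=(acc<<6)|0x03=0x103
Byte[13]=A2: continuation. acc=(acc<<6)|0x22=0x40E2
Completed: cp=U+40E2 (starts at byte 11)
Byte[14]=AB: INVALID lead byte (not 0xxx/110x/1110/11110)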